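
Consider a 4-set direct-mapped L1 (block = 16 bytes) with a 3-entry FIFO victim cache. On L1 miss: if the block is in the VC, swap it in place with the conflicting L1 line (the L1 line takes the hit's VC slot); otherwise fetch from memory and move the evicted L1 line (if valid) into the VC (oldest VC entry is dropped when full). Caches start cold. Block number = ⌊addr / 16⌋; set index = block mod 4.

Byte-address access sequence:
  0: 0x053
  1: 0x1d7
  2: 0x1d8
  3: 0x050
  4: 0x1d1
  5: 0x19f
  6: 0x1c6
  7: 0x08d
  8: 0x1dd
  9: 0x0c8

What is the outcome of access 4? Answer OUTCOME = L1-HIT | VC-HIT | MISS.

OUTCOME = VC-HIT

#0 0x53→b5/s1 MISS; vc=[]
#1 0x1d7→b29/s1 MISS; vc=[5]
#2 0x1d8→b29/s1 L1-HIT; vc=[5]
#3 0x50→b5/s1 VC-HIT; vc=[29]
#4 0x1d1→b29/s1 VC-HIT; vc=[5]
#5 0x19f→b25/s1 MISS; vc=[5,29]
#6 0x1c6→b28/s0 MISS; vc=[5,29]
#7 0x8d→b8/s0 MISS; vc=[5,29,28]
#8 0x1dd→b29/s1 VC-HIT; vc=[5,25,28]
#9 0xc8→b12/s0 MISS; vc=[25,28,8]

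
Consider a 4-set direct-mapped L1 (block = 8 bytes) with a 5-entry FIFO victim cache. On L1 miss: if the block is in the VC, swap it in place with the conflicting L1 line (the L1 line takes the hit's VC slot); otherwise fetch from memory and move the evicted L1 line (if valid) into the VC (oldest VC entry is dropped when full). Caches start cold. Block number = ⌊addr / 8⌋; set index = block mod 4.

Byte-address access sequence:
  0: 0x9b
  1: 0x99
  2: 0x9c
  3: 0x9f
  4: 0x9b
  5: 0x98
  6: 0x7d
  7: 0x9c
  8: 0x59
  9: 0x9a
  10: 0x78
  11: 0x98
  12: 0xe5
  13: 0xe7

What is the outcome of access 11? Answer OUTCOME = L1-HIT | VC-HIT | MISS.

OUTCOME = VC-HIT

#0 0x9b→b19/s3 MISS; vc=[]
#1 0x99→b19/s3 L1-HIT; vc=[]
#2 0x9c→b19/s3 L1-HIT; vc=[]
#3 0x9f→b19/s3 L1-HIT; vc=[]
#4 0x9b→b19/s3 L1-HIT; vc=[]
#5 0x98→b19/s3 L1-HIT; vc=[]
#6 0x7d→b15/s3 MISS; vc=[19]
#7 0x9c→b19/s3 VC-HIT; vc=[15]
#8 0x59→b11/s3 MISS; vc=[15,19]
#9 0x9a→b19/s3 VC-HIT; vc=[15,11]
#10 0x78→b15/s3 VC-HIT; vc=[19,11]
#11 0x98→b19/s3 VC-HIT; vc=[15,11]
#12 0xe5→b28/s0 MISS; vc=[15,11]
#13 0xe7→b28/s0 L1-HIT; vc=[15,11]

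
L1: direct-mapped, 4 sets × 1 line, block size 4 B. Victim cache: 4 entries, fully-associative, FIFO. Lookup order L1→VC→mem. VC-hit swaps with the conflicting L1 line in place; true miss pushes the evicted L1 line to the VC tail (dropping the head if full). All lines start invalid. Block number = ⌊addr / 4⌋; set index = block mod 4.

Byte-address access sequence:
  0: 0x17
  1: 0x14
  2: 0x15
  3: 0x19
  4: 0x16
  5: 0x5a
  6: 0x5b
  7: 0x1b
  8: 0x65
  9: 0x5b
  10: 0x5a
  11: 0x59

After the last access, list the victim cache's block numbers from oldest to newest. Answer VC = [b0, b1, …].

VC = [6, 5]

#0 0x17→b5/s1 MISS; vc=[]
#1 0x14→b5/s1 L1-HIT; vc=[]
#2 0x15→b5/s1 L1-HIT; vc=[]
#3 0x19→b6/s2 MISS; vc=[]
#4 0x16→b5/s1 L1-HIT; vc=[]
#5 0x5a→b22/s2 MISS; vc=[6]
#6 0x5b→b22/s2 L1-HIT; vc=[6]
#7 0x1b→b6/s2 VC-HIT; vc=[22]
#8 0x65→b25/s1 MISS; vc=[22,5]
#9 0x5b→b22/s2 VC-HIT; vc=[6,5]
#10 0x5a→b22/s2 L1-HIT; vc=[6,5]
#11 0x59→b22/s2 L1-HIT; vc=[6,5]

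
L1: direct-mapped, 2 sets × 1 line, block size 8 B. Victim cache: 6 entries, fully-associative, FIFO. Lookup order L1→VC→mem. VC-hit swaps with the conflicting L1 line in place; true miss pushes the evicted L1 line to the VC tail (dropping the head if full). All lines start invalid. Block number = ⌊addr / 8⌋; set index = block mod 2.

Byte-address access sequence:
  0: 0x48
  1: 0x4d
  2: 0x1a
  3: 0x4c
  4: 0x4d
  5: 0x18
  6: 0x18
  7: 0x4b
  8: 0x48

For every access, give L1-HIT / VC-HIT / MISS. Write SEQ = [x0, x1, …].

0: 0x48 (blk 9, set 1) → MISS  vc=[]
1: 0x4d (blk 9, set 1) → L1-HIT  vc=[]
2: 0x1a (blk 3, set 1) → MISS  vc=[9]
3: 0x4c (blk 9, set 1) → VC-HIT  vc=[3]
4: 0x4d (blk 9, set 1) → L1-HIT  vc=[3]
5: 0x18 (blk 3, set 1) → VC-HIT  vc=[9]
6: 0x18 (blk 3, set 1) → L1-HIT  vc=[9]
7: 0x4b (blk 9, set 1) → VC-HIT  vc=[3]
8: 0x48 (blk 9, set 1) → L1-HIT  vc=[3]

SEQ = [MISS, L1-HIT, MISS, VC-HIT, L1-HIT, VC-HIT, L1-HIT, VC-HIT, L1-HIT]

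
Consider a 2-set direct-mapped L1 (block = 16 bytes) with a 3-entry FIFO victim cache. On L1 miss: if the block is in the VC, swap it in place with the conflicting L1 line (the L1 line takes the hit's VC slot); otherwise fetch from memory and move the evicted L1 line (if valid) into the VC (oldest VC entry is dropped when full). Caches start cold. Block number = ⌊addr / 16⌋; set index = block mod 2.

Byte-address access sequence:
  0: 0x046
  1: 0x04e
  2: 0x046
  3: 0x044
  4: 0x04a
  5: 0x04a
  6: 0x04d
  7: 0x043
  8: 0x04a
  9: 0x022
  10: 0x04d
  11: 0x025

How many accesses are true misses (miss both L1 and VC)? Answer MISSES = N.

MISSES = 2

#0 0x46→b4/s0 MISS; vc=[]
#1 0x4e→b4/s0 L1-HIT; vc=[]
#2 0x46→b4/s0 L1-HIT; vc=[]
#3 0x44→b4/s0 L1-HIT; vc=[]
#4 0x4a→b4/s0 L1-HIT; vc=[]
#5 0x4a→b4/s0 L1-HIT; vc=[]
#6 0x4d→b4/s0 L1-HIT; vc=[]
#7 0x43→b4/s0 L1-HIT; vc=[]
#8 0x4a→b4/s0 L1-HIT; vc=[]
#9 0x22→b2/s0 MISS; vc=[4]
#10 0x4d→b4/s0 VC-HIT; vc=[2]
#11 0x25→b2/s0 VC-HIT; vc=[4]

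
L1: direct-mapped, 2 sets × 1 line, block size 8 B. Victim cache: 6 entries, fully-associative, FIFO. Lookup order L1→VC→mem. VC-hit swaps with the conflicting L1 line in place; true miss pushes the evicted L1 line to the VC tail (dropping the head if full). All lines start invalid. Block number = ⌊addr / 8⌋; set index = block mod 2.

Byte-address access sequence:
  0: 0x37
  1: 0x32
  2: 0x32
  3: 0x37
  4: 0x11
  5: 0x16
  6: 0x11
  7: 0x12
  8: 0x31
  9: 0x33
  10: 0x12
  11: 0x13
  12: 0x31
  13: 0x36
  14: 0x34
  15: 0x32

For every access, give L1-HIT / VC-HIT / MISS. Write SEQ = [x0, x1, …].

SEQ = [MISS, L1-HIT, L1-HIT, L1-HIT, MISS, L1-HIT, L1-HIT, L1-HIT, VC-HIT, L1-HIT, VC-HIT, L1-HIT, VC-HIT, L1-HIT, L1-HIT, L1-HIT]

0: 0x37 (blk 6, set 0) → MISS  vc=[]
1: 0x32 (blk 6, set 0) → L1-HIT  vc=[]
2: 0x32 (blk 6, set 0) → L1-HIT  vc=[]
3: 0x37 (blk 6, set 0) → L1-HIT  vc=[]
4: 0x11 (blk 2, set 0) → MISS  vc=[6]
5: 0x16 (blk 2, set 0) → L1-HIT  vc=[6]
6: 0x11 (blk 2, set 0) → L1-HIT  vc=[6]
7: 0x12 (blk 2, set 0) → L1-HIT  vc=[6]
8: 0x31 (blk 6, set 0) → VC-HIT  vc=[2]
9: 0x33 (blk 6, set 0) → L1-HIT  vc=[2]
10: 0x12 (blk 2, set 0) → VC-HIT  vc=[6]
11: 0x13 (blk 2, set 0) → L1-HIT  vc=[6]
12: 0x31 (blk 6, set 0) → VC-HIT  vc=[2]
13: 0x36 (blk 6, set 0) → L1-HIT  vc=[2]
14: 0x34 (blk 6, set 0) → L1-HIT  vc=[2]
15: 0x32 (blk 6, set 0) → L1-HIT  vc=[2]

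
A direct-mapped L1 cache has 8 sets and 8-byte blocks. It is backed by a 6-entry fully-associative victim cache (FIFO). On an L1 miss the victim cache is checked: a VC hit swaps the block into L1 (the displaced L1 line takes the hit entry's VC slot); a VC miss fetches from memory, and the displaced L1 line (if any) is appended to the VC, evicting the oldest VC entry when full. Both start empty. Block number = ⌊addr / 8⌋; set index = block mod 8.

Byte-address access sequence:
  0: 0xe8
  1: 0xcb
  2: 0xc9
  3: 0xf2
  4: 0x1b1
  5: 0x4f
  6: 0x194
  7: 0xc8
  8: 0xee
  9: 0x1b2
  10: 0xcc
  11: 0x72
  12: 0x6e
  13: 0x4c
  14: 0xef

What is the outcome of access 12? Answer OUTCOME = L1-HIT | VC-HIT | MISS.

OUTCOME = MISS

  [0] addr=0xe8 blk=29 s=5: MISS | VC []
  [1] addr=0xcb blk=25 s=1: MISS | VC []
  [2] addr=0xc9 blk=25 s=1: L1-HIT | VC []
  [3] addr=0xf2 blk=30 s=6: MISS | VC []
  [4] addr=0x1b1 blk=54 s=6: MISS | VC [30]
  [5] addr=0x4f blk=9 s=1: MISS | VC [30, 25]
  [6] addr=0x194 blk=50 s=2: MISS | VC [30, 25]
  [7] addr=0xc8 blk=25 s=1: VC-HIT | VC [30, 9]
  [8] addr=0xee blk=29 s=5: L1-HIT | VC [30, 9]
  [9] addr=0x1b2 blk=54 s=6: L1-HIT | VC [30, 9]
  [10] addr=0xcc blk=25 s=1: L1-HIT | VC [30, 9]
  [11] addr=0x72 blk=14 s=6: MISS | VC [30, 9, 54]
  [12] addr=0x6e blk=13 s=5: MISS | VC [30, 9, 54, 29]
  [13] addr=0x4c blk=9 s=1: VC-HIT | VC [30, 25, 54, 29]
  [14] addr=0xef blk=29 s=5: VC-HIT | VC [30, 25, 54, 13]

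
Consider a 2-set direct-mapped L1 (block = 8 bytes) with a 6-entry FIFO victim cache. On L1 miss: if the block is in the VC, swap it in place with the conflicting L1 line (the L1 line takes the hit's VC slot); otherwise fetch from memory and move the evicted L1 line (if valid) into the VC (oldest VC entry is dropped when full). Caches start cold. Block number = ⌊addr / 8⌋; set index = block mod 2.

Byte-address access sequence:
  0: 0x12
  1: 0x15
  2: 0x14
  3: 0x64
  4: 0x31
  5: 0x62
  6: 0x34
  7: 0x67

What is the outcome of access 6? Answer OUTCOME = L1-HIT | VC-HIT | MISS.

0: 0x12 (blk 2, set 0) → MISS  vc=[]
1: 0x15 (blk 2, set 0) → L1-HIT  vc=[]
2: 0x14 (blk 2, set 0) → L1-HIT  vc=[]
3: 0x64 (blk 12, set 0) → MISS  vc=[2]
4: 0x31 (blk 6, set 0) → MISS  vc=[2, 12]
5: 0x62 (blk 12, set 0) → VC-HIT  vc=[2, 6]
6: 0x34 (blk 6, set 0) → VC-HIT  vc=[2, 12]
7: 0x67 (blk 12, set 0) → VC-HIT  vc=[2, 6]

OUTCOME = VC-HIT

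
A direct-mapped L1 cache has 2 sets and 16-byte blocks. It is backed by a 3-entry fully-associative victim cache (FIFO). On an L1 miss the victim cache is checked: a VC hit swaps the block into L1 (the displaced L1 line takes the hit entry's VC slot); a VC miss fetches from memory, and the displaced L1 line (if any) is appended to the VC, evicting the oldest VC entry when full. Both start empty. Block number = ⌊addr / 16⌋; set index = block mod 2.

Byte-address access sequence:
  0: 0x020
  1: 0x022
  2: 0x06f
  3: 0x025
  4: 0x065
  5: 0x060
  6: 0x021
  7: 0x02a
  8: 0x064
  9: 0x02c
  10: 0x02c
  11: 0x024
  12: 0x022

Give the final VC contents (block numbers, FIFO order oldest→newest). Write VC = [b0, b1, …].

VC = [6]

  [0] addr=0x20 blk=2 s=0: MISS | VC []
  [1] addr=0x22 blk=2 s=0: L1-HIT | VC []
  [2] addr=0x6f blk=6 s=0: MISS | VC [2]
  [3] addr=0x25 blk=2 s=0: VC-HIT | VC [6]
  [4] addr=0x65 blk=6 s=0: VC-HIT | VC [2]
  [5] addr=0x60 blk=6 s=0: L1-HIT | VC [2]
  [6] addr=0x21 blk=2 s=0: VC-HIT | VC [6]
  [7] addr=0x2a blk=2 s=0: L1-HIT | VC [6]
  [8] addr=0x64 blk=6 s=0: VC-HIT | VC [2]
  [9] addr=0x2c blk=2 s=0: VC-HIT | VC [6]
  [10] addr=0x2c blk=2 s=0: L1-HIT | VC [6]
  [11] addr=0x24 blk=2 s=0: L1-HIT | VC [6]
  [12] addr=0x22 blk=2 s=0: L1-HIT | VC [6]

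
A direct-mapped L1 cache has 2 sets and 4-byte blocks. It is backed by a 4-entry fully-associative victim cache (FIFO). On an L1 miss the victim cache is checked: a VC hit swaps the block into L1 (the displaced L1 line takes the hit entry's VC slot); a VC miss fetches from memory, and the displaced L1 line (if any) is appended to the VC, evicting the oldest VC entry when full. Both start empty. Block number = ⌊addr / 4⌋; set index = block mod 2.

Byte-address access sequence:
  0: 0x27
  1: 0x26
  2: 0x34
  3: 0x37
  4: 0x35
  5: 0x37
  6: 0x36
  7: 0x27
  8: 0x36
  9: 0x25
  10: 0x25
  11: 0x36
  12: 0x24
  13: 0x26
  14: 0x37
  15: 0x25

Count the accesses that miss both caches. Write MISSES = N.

MISSES = 2

#0 0x27→b9/s1 MISS; vc=[]
#1 0x26→b9/s1 L1-HIT; vc=[]
#2 0x34→b13/s1 MISS; vc=[9]
#3 0x37→b13/s1 L1-HIT; vc=[9]
#4 0x35→b13/s1 L1-HIT; vc=[9]
#5 0x37→b13/s1 L1-HIT; vc=[9]
#6 0x36→b13/s1 L1-HIT; vc=[9]
#7 0x27→b9/s1 VC-HIT; vc=[13]
#8 0x36→b13/s1 VC-HIT; vc=[9]
#9 0x25→b9/s1 VC-HIT; vc=[13]
#10 0x25→b9/s1 L1-HIT; vc=[13]
#11 0x36→b13/s1 VC-HIT; vc=[9]
#12 0x24→b9/s1 VC-HIT; vc=[13]
#13 0x26→b9/s1 L1-HIT; vc=[13]
#14 0x37→b13/s1 VC-HIT; vc=[9]
#15 0x25→b9/s1 VC-HIT; vc=[13]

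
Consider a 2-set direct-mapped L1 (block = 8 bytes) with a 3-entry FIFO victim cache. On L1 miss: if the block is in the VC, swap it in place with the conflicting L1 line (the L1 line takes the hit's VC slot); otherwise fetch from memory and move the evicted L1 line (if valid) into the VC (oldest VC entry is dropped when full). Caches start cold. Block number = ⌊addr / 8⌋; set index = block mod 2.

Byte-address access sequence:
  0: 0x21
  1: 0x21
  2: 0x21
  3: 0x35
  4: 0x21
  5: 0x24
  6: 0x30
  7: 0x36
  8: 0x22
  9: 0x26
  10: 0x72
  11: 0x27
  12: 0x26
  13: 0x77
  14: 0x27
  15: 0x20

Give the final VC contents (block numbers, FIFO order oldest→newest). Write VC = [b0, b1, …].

VC = [6, 14]

0: 0x21 (blk 4, set 0) → MISS  vc=[]
1: 0x21 (blk 4, set 0) → L1-HIT  vc=[]
2: 0x21 (blk 4, set 0) → L1-HIT  vc=[]
3: 0x35 (blk 6, set 0) → MISS  vc=[4]
4: 0x21 (blk 4, set 0) → VC-HIT  vc=[6]
5: 0x24 (blk 4, set 0) → L1-HIT  vc=[6]
6: 0x30 (blk 6, set 0) → VC-HIT  vc=[4]
7: 0x36 (blk 6, set 0) → L1-HIT  vc=[4]
8: 0x22 (blk 4, set 0) → VC-HIT  vc=[6]
9: 0x26 (blk 4, set 0) → L1-HIT  vc=[6]
10: 0x72 (blk 14, set 0) → MISS  vc=[6, 4]
11: 0x27 (blk 4, set 0) → VC-HIT  vc=[6, 14]
12: 0x26 (blk 4, set 0) → L1-HIT  vc=[6, 14]
13: 0x77 (blk 14, set 0) → VC-HIT  vc=[6, 4]
14: 0x27 (blk 4, set 0) → VC-HIT  vc=[6, 14]
15: 0x20 (blk 4, set 0) → L1-HIT  vc=[6, 14]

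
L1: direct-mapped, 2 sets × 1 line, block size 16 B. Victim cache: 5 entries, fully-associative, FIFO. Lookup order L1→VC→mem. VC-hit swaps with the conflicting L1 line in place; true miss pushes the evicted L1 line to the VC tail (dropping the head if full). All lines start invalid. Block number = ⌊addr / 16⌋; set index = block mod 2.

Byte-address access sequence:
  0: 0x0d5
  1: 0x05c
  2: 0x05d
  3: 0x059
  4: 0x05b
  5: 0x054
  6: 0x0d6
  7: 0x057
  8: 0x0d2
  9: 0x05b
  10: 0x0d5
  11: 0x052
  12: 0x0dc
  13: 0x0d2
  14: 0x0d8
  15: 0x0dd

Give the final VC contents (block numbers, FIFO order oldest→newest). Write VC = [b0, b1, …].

VC = [5]

#0 0xd5→b13/s1 MISS; vc=[]
#1 0x5c→b5/s1 MISS; vc=[13]
#2 0x5d→b5/s1 L1-HIT; vc=[13]
#3 0x59→b5/s1 L1-HIT; vc=[13]
#4 0x5b→b5/s1 L1-HIT; vc=[13]
#5 0x54→b5/s1 L1-HIT; vc=[13]
#6 0xd6→b13/s1 VC-HIT; vc=[5]
#7 0x57→b5/s1 VC-HIT; vc=[13]
#8 0xd2→b13/s1 VC-HIT; vc=[5]
#9 0x5b→b5/s1 VC-HIT; vc=[13]
#10 0xd5→b13/s1 VC-HIT; vc=[5]
#11 0x52→b5/s1 VC-HIT; vc=[13]
#12 0xdc→b13/s1 VC-HIT; vc=[5]
#13 0xd2→b13/s1 L1-HIT; vc=[5]
#14 0xd8→b13/s1 L1-HIT; vc=[5]
#15 0xdd→b13/s1 L1-HIT; vc=[5]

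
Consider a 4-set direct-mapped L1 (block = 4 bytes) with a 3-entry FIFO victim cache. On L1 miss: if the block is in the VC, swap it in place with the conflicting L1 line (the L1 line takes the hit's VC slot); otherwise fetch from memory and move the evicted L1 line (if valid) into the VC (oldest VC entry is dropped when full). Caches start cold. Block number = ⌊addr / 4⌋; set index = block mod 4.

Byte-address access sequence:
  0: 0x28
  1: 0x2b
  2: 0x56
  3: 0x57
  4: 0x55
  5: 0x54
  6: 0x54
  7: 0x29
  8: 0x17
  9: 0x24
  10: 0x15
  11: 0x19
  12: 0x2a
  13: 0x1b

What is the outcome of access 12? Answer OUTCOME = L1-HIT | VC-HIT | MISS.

  [0] addr=0x28 blk=10 s=2: MISS | VC []
  [1] addr=0x2b blk=10 s=2: L1-HIT | VC []
  [2] addr=0x56 blk=21 s=1: MISS | VC []
  [3] addr=0x57 blk=21 s=1: L1-HIT | VC []
  [4] addr=0x55 blk=21 s=1: L1-HIT | VC []
  [5] addr=0x54 blk=21 s=1: L1-HIT | VC []
  [6] addr=0x54 blk=21 s=1: L1-HIT | VC []
  [7] addr=0x29 blk=10 s=2: L1-HIT | VC []
  [8] addr=0x17 blk=5 s=1: MISS | VC [21]
  [9] addr=0x24 blk=9 s=1: MISS | VC [21, 5]
  [10] addr=0x15 blk=5 s=1: VC-HIT | VC [21, 9]
  [11] addr=0x19 blk=6 s=2: MISS | VC [21, 9, 10]
  [12] addr=0x2a blk=10 s=2: VC-HIT | VC [21, 9, 6]
  [13] addr=0x1b blk=6 s=2: VC-HIT | VC [21, 9, 10]

OUTCOME = VC-HIT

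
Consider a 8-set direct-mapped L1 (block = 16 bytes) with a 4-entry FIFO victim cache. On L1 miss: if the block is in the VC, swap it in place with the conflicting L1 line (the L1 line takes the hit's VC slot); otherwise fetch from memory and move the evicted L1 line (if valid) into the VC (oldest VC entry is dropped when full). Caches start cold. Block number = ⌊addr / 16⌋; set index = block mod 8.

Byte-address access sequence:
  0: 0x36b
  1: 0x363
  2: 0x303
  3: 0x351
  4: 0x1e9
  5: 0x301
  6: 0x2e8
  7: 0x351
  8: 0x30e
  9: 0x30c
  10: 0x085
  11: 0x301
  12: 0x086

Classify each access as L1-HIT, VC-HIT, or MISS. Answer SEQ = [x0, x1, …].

  [0] addr=0x36b blk=54 s=6: MISS | VC []
  [1] addr=0x363 blk=54 s=6: L1-HIT | VC []
  [2] addr=0x303 blk=48 s=0: MISS | VC []
  [3] addr=0x351 blk=53 s=5: MISS | VC []
  [4] addr=0x1e9 blk=30 s=6: MISS | VC [54]
  [5] addr=0x301 blk=48 s=0: L1-HIT | VC [54]
  [6] addr=0x2e8 blk=46 s=6: MISS | VC [54, 30]
  [7] addr=0x351 blk=53 s=5: L1-HIT | VC [54, 30]
  [8] addr=0x30e blk=48 s=0: L1-HIT | VC [54, 30]
  [9] addr=0x30c blk=48 s=0: L1-HIT | VC [54, 30]
  [10] addr=0x85 blk=8 s=0: MISS | VC [54, 30, 48]
  [11] addr=0x301 blk=48 s=0: VC-HIT | VC [54, 30, 8]
  [12] addr=0x86 blk=8 s=0: VC-HIT | VC [54, 30, 48]

SEQ = [MISS, L1-HIT, MISS, MISS, MISS, L1-HIT, MISS, L1-HIT, L1-HIT, L1-HIT, MISS, VC-HIT, VC-HIT]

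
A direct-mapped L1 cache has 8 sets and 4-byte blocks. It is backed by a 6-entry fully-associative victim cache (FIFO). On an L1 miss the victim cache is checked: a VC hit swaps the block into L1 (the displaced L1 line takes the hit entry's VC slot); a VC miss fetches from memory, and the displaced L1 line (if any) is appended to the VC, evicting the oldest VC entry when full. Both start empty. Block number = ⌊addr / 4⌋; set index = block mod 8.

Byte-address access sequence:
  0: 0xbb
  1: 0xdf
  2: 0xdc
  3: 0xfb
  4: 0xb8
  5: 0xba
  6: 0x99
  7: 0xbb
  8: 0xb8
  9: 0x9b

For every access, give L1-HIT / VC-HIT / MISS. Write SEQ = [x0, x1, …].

SEQ = [MISS, MISS, L1-HIT, MISS, VC-HIT, L1-HIT, MISS, VC-HIT, L1-HIT, VC-HIT]

  [0] addr=0xbb blk=46 s=6: MISS | VC []
  [1] addr=0xdf blk=55 s=7: MISS | VC []
  [2] addr=0xdc blk=55 s=7: L1-HIT | VC []
  [3] addr=0xfb blk=62 s=6: MISS | VC [46]
  [4] addr=0xb8 blk=46 s=6: VC-HIT | VC [62]
  [5] addr=0xba blk=46 s=6: L1-HIT | VC [62]
  [6] addr=0x99 blk=38 s=6: MISS | VC [62, 46]
  [7] addr=0xbb blk=46 s=6: VC-HIT | VC [62, 38]
  [8] addr=0xb8 blk=46 s=6: L1-HIT | VC [62, 38]
  [9] addr=0x9b blk=38 s=6: VC-HIT | VC [62, 46]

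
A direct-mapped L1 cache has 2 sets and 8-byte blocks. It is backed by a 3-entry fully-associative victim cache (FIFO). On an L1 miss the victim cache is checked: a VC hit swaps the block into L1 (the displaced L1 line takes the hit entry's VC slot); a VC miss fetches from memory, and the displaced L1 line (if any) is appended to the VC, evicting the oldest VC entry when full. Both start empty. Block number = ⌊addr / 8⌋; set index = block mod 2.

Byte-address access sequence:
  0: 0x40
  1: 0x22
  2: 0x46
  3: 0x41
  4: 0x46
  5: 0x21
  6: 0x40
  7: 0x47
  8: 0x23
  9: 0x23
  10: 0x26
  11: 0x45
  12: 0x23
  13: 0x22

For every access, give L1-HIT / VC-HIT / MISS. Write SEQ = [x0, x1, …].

#0 0x40→b8/s0 MISS; vc=[]
#1 0x22→b4/s0 MISS; vc=[8]
#2 0x46→b8/s0 VC-HIT; vc=[4]
#3 0x41→b8/s0 L1-HIT; vc=[4]
#4 0x46→b8/s0 L1-HIT; vc=[4]
#5 0x21→b4/s0 VC-HIT; vc=[8]
#6 0x40→b8/s0 VC-HIT; vc=[4]
#7 0x47→b8/s0 L1-HIT; vc=[4]
#8 0x23→b4/s0 VC-HIT; vc=[8]
#9 0x23→b4/s0 L1-HIT; vc=[8]
#10 0x26→b4/s0 L1-HIT; vc=[8]
#11 0x45→b8/s0 VC-HIT; vc=[4]
#12 0x23→b4/s0 VC-HIT; vc=[8]
#13 0x22→b4/s0 L1-HIT; vc=[8]

SEQ = [MISS, MISS, VC-HIT, L1-HIT, L1-HIT, VC-HIT, VC-HIT, L1-HIT, VC-HIT, L1-HIT, L1-HIT, VC-HIT, VC-HIT, L1-HIT]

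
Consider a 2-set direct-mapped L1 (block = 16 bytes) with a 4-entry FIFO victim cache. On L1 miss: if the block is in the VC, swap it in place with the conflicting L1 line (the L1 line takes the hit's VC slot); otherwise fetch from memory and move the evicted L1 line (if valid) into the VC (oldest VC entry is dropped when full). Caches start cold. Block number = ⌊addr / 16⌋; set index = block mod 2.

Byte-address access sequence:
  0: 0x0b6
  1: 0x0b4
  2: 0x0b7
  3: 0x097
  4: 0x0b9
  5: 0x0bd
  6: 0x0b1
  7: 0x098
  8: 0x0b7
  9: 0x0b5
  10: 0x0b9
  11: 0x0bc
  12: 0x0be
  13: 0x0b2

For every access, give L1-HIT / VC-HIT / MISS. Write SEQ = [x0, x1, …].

SEQ = [MISS, L1-HIT, L1-HIT, MISS, VC-HIT, L1-HIT, L1-HIT, VC-HIT, VC-HIT, L1-HIT, L1-HIT, L1-HIT, L1-HIT, L1-HIT]

#0 0xb6→b11/s1 MISS; vc=[]
#1 0xb4→b11/s1 L1-HIT; vc=[]
#2 0xb7→b11/s1 L1-HIT; vc=[]
#3 0x97→b9/s1 MISS; vc=[11]
#4 0xb9→b11/s1 VC-HIT; vc=[9]
#5 0xbd→b11/s1 L1-HIT; vc=[9]
#6 0xb1→b11/s1 L1-HIT; vc=[9]
#7 0x98→b9/s1 VC-HIT; vc=[11]
#8 0xb7→b11/s1 VC-HIT; vc=[9]
#9 0xb5→b11/s1 L1-HIT; vc=[9]
#10 0xb9→b11/s1 L1-HIT; vc=[9]
#11 0xbc→b11/s1 L1-HIT; vc=[9]
#12 0xbe→b11/s1 L1-HIT; vc=[9]
#13 0xb2→b11/s1 L1-HIT; vc=[9]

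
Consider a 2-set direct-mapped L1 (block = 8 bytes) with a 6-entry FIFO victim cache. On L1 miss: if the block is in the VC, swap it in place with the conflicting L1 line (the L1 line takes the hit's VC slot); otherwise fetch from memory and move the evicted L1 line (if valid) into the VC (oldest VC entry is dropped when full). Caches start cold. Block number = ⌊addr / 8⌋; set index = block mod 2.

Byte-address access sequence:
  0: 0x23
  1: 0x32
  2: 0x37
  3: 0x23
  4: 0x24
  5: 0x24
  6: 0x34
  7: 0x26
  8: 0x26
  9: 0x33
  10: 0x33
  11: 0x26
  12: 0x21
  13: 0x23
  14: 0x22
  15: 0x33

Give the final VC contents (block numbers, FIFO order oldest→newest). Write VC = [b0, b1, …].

  [0] addr=0x23 blk=4 s=0: MISS | VC []
  [1] addr=0x32 blk=6 s=0: MISS | VC [4]
  [2] addr=0x37 blk=6 s=0: L1-HIT | VC [4]
  [3] addr=0x23 blk=4 s=0: VC-HIT | VC [6]
  [4] addr=0x24 blk=4 s=0: L1-HIT | VC [6]
  [5] addr=0x24 blk=4 s=0: L1-HIT | VC [6]
  [6] addr=0x34 blk=6 s=0: VC-HIT | VC [4]
  [7] addr=0x26 blk=4 s=0: VC-HIT | VC [6]
  [8] addr=0x26 blk=4 s=0: L1-HIT | VC [6]
  [9] addr=0x33 blk=6 s=0: VC-HIT | VC [4]
  [10] addr=0x33 blk=6 s=0: L1-HIT | VC [4]
  [11] addr=0x26 blk=4 s=0: VC-HIT | VC [6]
  [12] addr=0x21 blk=4 s=0: L1-HIT | VC [6]
  [13] addr=0x23 blk=4 s=0: L1-HIT | VC [6]
  [14] addr=0x22 blk=4 s=0: L1-HIT | VC [6]
  [15] addr=0x33 blk=6 s=0: VC-HIT | VC [4]

VC = [4]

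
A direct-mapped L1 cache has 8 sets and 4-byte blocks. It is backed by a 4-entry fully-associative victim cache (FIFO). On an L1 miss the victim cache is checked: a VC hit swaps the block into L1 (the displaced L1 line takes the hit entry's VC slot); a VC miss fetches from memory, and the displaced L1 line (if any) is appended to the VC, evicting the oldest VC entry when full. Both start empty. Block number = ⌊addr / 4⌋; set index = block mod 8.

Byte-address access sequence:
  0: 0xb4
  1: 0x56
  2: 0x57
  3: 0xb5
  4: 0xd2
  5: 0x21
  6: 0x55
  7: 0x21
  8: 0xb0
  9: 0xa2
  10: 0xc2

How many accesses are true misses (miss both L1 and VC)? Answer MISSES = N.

MISSES = 7

  [0] addr=0xb4 blk=45 s=5: MISS | VC []
  [1] addr=0x56 blk=21 s=5: MISS | VC [45]
  [2] addr=0x57 blk=21 s=5: L1-HIT | VC [45]
  [3] addr=0xb5 blk=45 s=5: VC-HIT | VC [21]
  [4] addr=0xd2 blk=52 s=4: MISS | VC [21]
  [5] addr=0x21 blk=8 s=0: MISS | VC [21]
  [6] addr=0x55 blk=21 s=5: VC-HIT | VC [45]
  [7] addr=0x21 blk=8 s=0: L1-HIT | VC [45]
  [8] addr=0xb0 blk=44 s=4: MISS | VC [45, 52]
  [9] addr=0xa2 blk=40 s=0: MISS | VC [45, 52, 8]
  [10] addr=0xc2 blk=48 s=0: MISS | VC [45, 52, 8, 40]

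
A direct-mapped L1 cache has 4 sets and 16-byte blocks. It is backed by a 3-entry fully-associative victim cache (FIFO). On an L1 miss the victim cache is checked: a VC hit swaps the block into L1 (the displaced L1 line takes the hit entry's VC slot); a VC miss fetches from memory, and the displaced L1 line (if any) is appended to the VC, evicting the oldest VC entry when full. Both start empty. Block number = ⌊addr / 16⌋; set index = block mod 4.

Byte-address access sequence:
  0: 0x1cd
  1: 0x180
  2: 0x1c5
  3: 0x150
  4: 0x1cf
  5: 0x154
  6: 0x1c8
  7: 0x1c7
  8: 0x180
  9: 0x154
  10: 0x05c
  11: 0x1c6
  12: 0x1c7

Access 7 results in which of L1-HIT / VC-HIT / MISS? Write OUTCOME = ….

#0 0x1cd→b28/s0 MISS; vc=[]
#1 0x180→b24/s0 MISS; vc=[28]
#2 0x1c5→b28/s0 VC-HIT; vc=[24]
#3 0x150→b21/s1 MISS; vc=[24]
#4 0x1cf→b28/s0 L1-HIT; vc=[24]
#5 0x154→b21/s1 L1-HIT; vc=[24]
#6 0x1c8→b28/s0 L1-HIT; vc=[24]
#7 0x1c7→b28/s0 L1-HIT; vc=[24]
#8 0x180→b24/s0 VC-HIT; vc=[28]
#9 0x154→b21/s1 L1-HIT; vc=[28]
#10 0x5c→b5/s1 MISS; vc=[28,21]
#11 0x1c6→b28/s0 VC-HIT; vc=[24,21]
#12 0x1c7→b28/s0 L1-HIT; vc=[24,21]

OUTCOME = L1-HIT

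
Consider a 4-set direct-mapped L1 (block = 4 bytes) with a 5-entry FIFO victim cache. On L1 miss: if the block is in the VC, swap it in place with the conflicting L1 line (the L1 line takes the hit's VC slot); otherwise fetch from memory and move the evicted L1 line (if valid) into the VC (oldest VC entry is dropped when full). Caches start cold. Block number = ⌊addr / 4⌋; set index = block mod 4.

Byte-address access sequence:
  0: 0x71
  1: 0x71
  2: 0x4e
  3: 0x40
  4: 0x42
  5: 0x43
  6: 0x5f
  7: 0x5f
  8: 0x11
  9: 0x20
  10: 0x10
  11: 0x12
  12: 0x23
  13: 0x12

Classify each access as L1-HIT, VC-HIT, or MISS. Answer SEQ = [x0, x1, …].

SEQ = [MISS, L1-HIT, MISS, MISS, L1-HIT, L1-HIT, MISS, L1-HIT, MISS, MISS, VC-HIT, L1-HIT, VC-HIT, VC-HIT]

  [0] addr=0x71 blk=28 s=0: MISS | VC []
  [1] addr=0x71 blk=28 s=0: L1-HIT | VC []
  [2] addr=0x4e blk=19 s=3: MISS | VC []
  [3] addr=0x40 blk=16 s=0: MISS | VC [28]
  [4] addr=0x42 blk=16 s=0: L1-HIT | VC [28]
  [5] addr=0x43 blk=16 s=0: L1-HIT | VC [28]
  [6] addr=0x5f blk=23 s=3: MISS | VC [28, 19]
  [7] addr=0x5f blk=23 s=3: L1-HIT | VC [28, 19]
  [8] addr=0x11 blk=4 s=0: MISS | VC [28, 19, 16]
  [9] addr=0x20 blk=8 s=0: MISS | VC [28, 19, 16, 4]
  [10] addr=0x10 blk=4 s=0: VC-HIT | VC [28, 19, 16, 8]
  [11] addr=0x12 blk=4 s=0: L1-HIT | VC [28, 19, 16, 8]
  [12] addr=0x23 blk=8 s=0: VC-HIT | VC [28, 19, 16, 4]
  [13] addr=0x12 blk=4 s=0: VC-HIT | VC [28, 19, 16, 8]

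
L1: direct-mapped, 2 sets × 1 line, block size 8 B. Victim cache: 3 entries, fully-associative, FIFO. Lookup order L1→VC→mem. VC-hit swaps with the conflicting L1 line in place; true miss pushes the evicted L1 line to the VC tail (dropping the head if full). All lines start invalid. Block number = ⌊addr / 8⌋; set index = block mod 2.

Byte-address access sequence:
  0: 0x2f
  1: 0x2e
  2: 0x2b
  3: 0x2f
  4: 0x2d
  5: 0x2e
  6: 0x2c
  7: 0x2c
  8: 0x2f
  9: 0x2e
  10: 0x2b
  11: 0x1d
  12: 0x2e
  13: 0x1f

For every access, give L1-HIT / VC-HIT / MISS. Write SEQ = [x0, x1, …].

0: 0x2f (blk 5, set 1) → MISS  vc=[]
1: 0x2e (blk 5, set 1) → L1-HIT  vc=[]
2: 0x2b (blk 5, set 1) → L1-HIT  vc=[]
3: 0x2f (blk 5, set 1) → L1-HIT  vc=[]
4: 0x2d (blk 5, set 1) → L1-HIT  vc=[]
5: 0x2e (blk 5, set 1) → L1-HIT  vc=[]
6: 0x2c (blk 5, set 1) → L1-HIT  vc=[]
7: 0x2c (blk 5, set 1) → L1-HIT  vc=[]
8: 0x2f (blk 5, set 1) → L1-HIT  vc=[]
9: 0x2e (blk 5, set 1) → L1-HIT  vc=[]
10: 0x2b (blk 5, set 1) → L1-HIT  vc=[]
11: 0x1d (blk 3, set 1) → MISS  vc=[5]
12: 0x2e (blk 5, set 1) → VC-HIT  vc=[3]
13: 0x1f (blk 3, set 1) → VC-HIT  vc=[5]

SEQ = [MISS, L1-HIT, L1-HIT, L1-HIT, L1-HIT, L1-HIT, L1-HIT, L1-HIT, L1-HIT, L1-HIT, L1-HIT, MISS, VC-HIT, VC-HIT]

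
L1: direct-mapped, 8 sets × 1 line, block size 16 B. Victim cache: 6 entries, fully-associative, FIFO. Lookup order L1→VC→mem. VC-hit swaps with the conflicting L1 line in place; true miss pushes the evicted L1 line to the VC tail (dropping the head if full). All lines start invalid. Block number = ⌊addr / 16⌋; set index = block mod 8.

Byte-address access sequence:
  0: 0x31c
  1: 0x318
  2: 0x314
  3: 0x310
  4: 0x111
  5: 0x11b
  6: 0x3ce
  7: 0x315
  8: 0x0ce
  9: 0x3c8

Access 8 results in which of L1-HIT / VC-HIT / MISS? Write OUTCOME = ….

0: 0x31c (blk 49, set 1) → MISS  vc=[]
1: 0x318 (blk 49, set 1) → L1-HIT  vc=[]
2: 0x314 (blk 49, set 1) → L1-HIT  vc=[]
3: 0x310 (blk 49, set 1) → L1-HIT  vc=[]
4: 0x111 (blk 17, set 1) → MISS  vc=[49]
5: 0x11b (blk 17, set 1) → L1-HIT  vc=[49]
6: 0x3ce (blk 60, set 4) → MISS  vc=[49]
7: 0x315 (blk 49, set 1) → VC-HIT  vc=[17]
8: 0xce (blk 12, set 4) → MISS  vc=[17, 60]
9: 0x3c8 (blk 60, set 4) → VC-HIT  vc=[17, 12]

OUTCOME = MISS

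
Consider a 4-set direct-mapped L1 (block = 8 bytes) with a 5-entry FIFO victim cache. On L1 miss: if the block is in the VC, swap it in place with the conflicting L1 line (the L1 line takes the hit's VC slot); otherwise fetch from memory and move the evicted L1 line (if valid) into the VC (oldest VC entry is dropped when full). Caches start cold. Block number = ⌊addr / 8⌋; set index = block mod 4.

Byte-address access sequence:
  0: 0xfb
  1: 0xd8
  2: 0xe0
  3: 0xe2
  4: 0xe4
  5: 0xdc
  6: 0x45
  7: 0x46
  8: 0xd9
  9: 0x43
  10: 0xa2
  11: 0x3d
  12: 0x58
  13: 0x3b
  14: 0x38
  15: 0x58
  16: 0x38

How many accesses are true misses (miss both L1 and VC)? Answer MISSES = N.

  [0] addr=0xfb blk=31 s=3: MISS | VC []
  [1] addr=0xd8 blk=27 s=3: MISS | VC [31]
  [2] addr=0xe0 blk=28 s=0: MISS | VC [31]
  [3] addr=0xe2 blk=28 s=0: L1-HIT | VC [31]
  [4] addr=0xe4 blk=28 s=0: L1-HIT | VC [31]
  [5] addr=0xdc blk=27 s=3: L1-HIT | VC [31]
  [6] addr=0x45 blk=8 s=0: MISS | VC [31, 28]
  [7] addr=0x46 blk=8 s=0: L1-HIT | VC [31, 28]
  [8] addr=0xd9 blk=27 s=3: L1-HIT | VC [31, 28]
  [9] addr=0x43 blk=8 s=0: L1-HIT | VC [31, 28]
  [10] addr=0xa2 blk=20 s=0: MISS | VC [31, 28, 8]
  [11] addr=0x3d blk=7 s=3: MISS | VC [31, 28, 8, 27]
  [12] addr=0x58 blk=11 s=3: MISS | VC [31, 28, 8, 27, 7]
  [13] addr=0x3b blk=7 s=3: VC-HIT | VC [31, 28, 8, 27, 11]
  [14] addr=0x38 blk=7 s=3: L1-HIT | VC [31, 28, 8, 27, 11]
  [15] addr=0x58 blk=11 s=3: VC-HIT | VC [31, 28, 8, 27, 7]
  [16] addr=0x38 blk=7 s=3: VC-HIT | VC [31, 28, 8, 27, 11]

MISSES = 7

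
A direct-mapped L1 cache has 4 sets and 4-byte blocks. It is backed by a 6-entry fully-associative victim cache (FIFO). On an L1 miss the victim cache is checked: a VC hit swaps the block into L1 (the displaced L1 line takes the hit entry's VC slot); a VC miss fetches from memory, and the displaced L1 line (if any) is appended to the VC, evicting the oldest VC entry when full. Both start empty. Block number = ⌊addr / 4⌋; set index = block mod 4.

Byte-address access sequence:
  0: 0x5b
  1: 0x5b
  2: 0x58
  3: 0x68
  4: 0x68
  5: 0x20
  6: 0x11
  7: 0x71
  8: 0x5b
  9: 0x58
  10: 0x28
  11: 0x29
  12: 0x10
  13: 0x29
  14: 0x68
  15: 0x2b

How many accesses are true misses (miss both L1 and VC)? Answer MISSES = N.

0: 0x5b (blk 22, set 2) → MISS  vc=[]
1: 0x5b (blk 22, set 2) → L1-HIT  vc=[]
2: 0x58 (blk 22, set 2) → L1-HIT  vc=[]
3: 0x68 (blk 26, set 2) → MISS  vc=[22]
4: 0x68 (blk 26, set 2) → L1-HIT  vc=[22]
5: 0x20 (blk 8, set 0) → MISS  vc=[22]
6: 0x11 (blk 4, set 0) → MISS  vc=[22, 8]
7: 0x71 (blk 28, set 0) → MISS  vc=[22, 8, 4]
8: 0x5b (blk 22, set 2) → VC-HIT  vc=[26, 8, 4]
9: 0x58 (blk 22, set 2) → L1-HIT  vc=[26, 8, 4]
10: 0x28 (blk 10, set 2) → MISS  vc=[26, 8, 4, 22]
11: 0x29 (blk 10, set 2) → L1-HIT  vc=[26, 8, 4, 22]
12: 0x10 (blk 4, set 0) → VC-HIT  vc=[26, 8, 28, 22]
13: 0x29 (blk 10, set 2) → L1-HIT  vc=[26, 8, 28, 22]
14: 0x68 (blk 26, set 2) → VC-HIT  vc=[10, 8, 28, 22]
15: 0x2b (blk 10, set 2) → VC-HIT  vc=[26, 8, 28, 22]

MISSES = 6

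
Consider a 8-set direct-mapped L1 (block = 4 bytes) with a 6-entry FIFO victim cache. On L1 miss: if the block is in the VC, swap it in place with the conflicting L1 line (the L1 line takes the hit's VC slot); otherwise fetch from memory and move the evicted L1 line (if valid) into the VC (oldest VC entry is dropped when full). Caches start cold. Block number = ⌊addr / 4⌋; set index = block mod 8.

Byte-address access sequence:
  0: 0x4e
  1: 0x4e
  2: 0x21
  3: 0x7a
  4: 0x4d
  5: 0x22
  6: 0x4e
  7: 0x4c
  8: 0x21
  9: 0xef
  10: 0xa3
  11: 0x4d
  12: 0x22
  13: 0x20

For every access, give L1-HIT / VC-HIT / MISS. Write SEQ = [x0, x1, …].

  [0] addr=0x4e blk=19 s=3: MISS | VC []
  [1] addr=0x4e blk=19 s=3: L1-HIT | VC []
  [2] addr=0x21 blk=8 s=0: MISS | VC []
  [3] addr=0x7a blk=30 s=6: MISS | VC []
  [4] addr=0x4d blk=19 s=3: L1-HIT | VC []
  [5] addr=0x22 blk=8 s=0: L1-HIT | VC []
  [6] addr=0x4e blk=19 s=3: L1-HIT | VC []
  [7] addr=0x4c blk=19 s=3: L1-HIT | VC []
  [8] addr=0x21 blk=8 s=0: L1-HIT | VC []
  [9] addr=0xef blk=59 s=3: MISS | VC [19]
  [10] addr=0xa3 blk=40 s=0: MISS | VC [19, 8]
  [11] addr=0x4d blk=19 s=3: VC-HIT | VC [59, 8]
  [12] addr=0x22 blk=8 s=0: VC-HIT | VC [59, 40]
  [13] addr=0x20 blk=8 s=0: L1-HIT | VC [59, 40]

SEQ = [MISS, L1-HIT, MISS, MISS, L1-HIT, L1-HIT, L1-HIT, L1-HIT, L1-HIT, MISS, MISS, VC-HIT, VC-HIT, L1-HIT]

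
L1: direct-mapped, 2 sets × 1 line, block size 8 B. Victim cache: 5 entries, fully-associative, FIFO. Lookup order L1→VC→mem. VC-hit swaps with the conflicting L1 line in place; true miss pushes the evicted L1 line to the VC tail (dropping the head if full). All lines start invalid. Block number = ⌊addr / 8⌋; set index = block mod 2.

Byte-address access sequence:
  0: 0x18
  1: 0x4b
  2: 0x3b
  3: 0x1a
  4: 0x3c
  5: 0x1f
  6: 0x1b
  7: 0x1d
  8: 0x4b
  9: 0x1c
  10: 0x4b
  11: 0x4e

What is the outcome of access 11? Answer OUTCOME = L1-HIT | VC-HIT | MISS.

OUTCOME = L1-HIT

  [0] addr=0x18 blk=3 s=1: MISS | VC []
  [1] addr=0x4b blk=9 s=1: MISS | VC [3]
  [2] addr=0x3b blk=7 s=1: MISS | VC [3, 9]
  [3] addr=0x1a blk=3 s=1: VC-HIT | VC [7, 9]
  [4] addr=0x3c blk=7 s=1: VC-HIT | VC [3, 9]
  [5] addr=0x1f blk=3 s=1: VC-HIT | VC [7, 9]
  [6] addr=0x1b blk=3 s=1: L1-HIT | VC [7, 9]
  [7] addr=0x1d blk=3 s=1: L1-HIT | VC [7, 9]
  [8] addr=0x4b blk=9 s=1: VC-HIT | VC [7, 3]
  [9] addr=0x1c blk=3 s=1: VC-HIT | VC [7, 9]
  [10] addr=0x4b blk=9 s=1: VC-HIT | VC [7, 3]
  [11] addr=0x4e blk=9 s=1: L1-HIT | VC [7, 3]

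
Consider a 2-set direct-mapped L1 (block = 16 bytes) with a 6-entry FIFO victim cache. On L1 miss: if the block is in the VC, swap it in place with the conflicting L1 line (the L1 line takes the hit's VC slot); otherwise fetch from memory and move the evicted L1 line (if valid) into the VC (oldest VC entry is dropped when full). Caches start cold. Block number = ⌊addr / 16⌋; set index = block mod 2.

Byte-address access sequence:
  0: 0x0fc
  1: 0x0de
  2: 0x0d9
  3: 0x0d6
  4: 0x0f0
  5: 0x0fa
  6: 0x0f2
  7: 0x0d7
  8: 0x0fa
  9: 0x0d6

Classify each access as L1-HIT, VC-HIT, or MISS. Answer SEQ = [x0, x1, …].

SEQ = [MISS, MISS, L1-HIT, L1-HIT, VC-HIT, L1-HIT, L1-HIT, VC-HIT, VC-HIT, VC-HIT]

#0 0xfc→b15/s1 MISS; vc=[]
#1 0xde→b13/s1 MISS; vc=[15]
#2 0xd9→b13/s1 L1-HIT; vc=[15]
#3 0xd6→b13/s1 L1-HIT; vc=[15]
#4 0xf0→b15/s1 VC-HIT; vc=[13]
#5 0xfa→b15/s1 L1-HIT; vc=[13]
#6 0xf2→b15/s1 L1-HIT; vc=[13]
#7 0xd7→b13/s1 VC-HIT; vc=[15]
#8 0xfa→b15/s1 VC-HIT; vc=[13]
#9 0xd6→b13/s1 VC-HIT; vc=[15]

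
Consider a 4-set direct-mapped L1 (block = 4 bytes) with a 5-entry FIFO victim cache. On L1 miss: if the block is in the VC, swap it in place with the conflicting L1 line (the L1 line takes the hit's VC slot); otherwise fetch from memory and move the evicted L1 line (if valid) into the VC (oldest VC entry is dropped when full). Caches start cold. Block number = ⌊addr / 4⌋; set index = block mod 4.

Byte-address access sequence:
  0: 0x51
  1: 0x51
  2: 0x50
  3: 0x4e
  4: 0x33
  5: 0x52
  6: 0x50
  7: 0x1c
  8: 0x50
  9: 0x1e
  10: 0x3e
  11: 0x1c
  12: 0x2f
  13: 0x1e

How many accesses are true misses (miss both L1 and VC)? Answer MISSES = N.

MISSES = 6

  [0] addr=0x51 blk=20 s=0: MISS | VC []
  [1] addr=0x51 blk=20 s=0: L1-HIT | VC []
  [2] addr=0x50 blk=20 s=0: L1-HIT | VC []
  [3] addr=0x4e blk=19 s=3: MISS | VC []
  [4] addr=0x33 blk=12 s=0: MISS | VC [20]
  [5] addr=0x52 blk=20 s=0: VC-HIT | VC [12]
  [6] addr=0x50 blk=20 s=0: L1-HIT | VC [12]
  [7] addr=0x1c blk=7 s=3: MISS | VC [12, 19]
  [8] addr=0x50 blk=20 s=0: L1-HIT | VC [12, 19]
  [9] addr=0x1e blk=7 s=3: L1-HIT | VC [12, 19]
  [10] addr=0x3e blk=15 s=3: MISS | VC [12, 19, 7]
  [11] addr=0x1c blk=7 s=3: VC-HIT | VC [12, 19, 15]
  [12] addr=0x2f blk=11 s=3: MISS | VC [12, 19, 15, 7]
  [13] addr=0x1e blk=7 s=3: VC-HIT | VC [12, 19, 15, 11]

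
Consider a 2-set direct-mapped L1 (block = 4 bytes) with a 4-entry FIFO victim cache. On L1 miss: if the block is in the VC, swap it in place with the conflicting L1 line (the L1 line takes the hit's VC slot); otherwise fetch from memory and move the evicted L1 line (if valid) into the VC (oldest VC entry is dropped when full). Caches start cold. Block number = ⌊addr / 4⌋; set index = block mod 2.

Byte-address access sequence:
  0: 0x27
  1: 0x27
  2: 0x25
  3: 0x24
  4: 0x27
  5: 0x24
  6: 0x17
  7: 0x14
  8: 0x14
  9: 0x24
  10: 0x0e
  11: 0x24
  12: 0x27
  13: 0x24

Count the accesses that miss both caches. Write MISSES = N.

MISSES = 3

#0 0x27→b9/s1 MISS; vc=[]
#1 0x27→b9/s1 L1-HIT; vc=[]
#2 0x25→b9/s1 L1-HIT; vc=[]
#3 0x24→b9/s1 L1-HIT; vc=[]
#4 0x27→b9/s1 L1-HIT; vc=[]
#5 0x24→b9/s1 L1-HIT; vc=[]
#6 0x17→b5/s1 MISS; vc=[9]
#7 0x14→b5/s1 L1-HIT; vc=[9]
#8 0x14→b5/s1 L1-HIT; vc=[9]
#9 0x24→b9/s1 VC-HIT; vc=[5]
#10 0xe→b3/s1 MISS; vc=[5,9]
#11 0x24→b9/s1 VC-HIT; vc=[5,3]
#12 0x27→b9/s1 L1-HIT; vc=[5,3]
#13 0x24→b9/s1 L1-HIT; vc=[5,3]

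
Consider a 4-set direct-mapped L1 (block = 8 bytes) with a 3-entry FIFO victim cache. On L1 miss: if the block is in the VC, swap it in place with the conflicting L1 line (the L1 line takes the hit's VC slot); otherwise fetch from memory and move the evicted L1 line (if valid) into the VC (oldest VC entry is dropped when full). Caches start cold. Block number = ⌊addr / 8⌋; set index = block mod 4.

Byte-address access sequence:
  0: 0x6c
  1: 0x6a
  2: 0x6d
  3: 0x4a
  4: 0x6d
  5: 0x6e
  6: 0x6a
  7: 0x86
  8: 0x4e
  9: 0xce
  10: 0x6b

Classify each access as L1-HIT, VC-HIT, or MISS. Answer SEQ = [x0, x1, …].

#0 0x6c→b13/s1 MISS; vc=[]
#1 0x6a→b13/s1 L1-HIT; vc=[]
#2 0x6d→b13/s1 L1-HIT; vc=[]
#3 0x4a→b9/s1 MISS; vc=[13]
#4 0x6d→b13/s1 VC-HIT; vc=[9]
#5 0x6e→b13/s1 L1-HIT; vc=[9]
#6 0x6a→b13/s1 L1-HIT; vc=[9]
#7 0x86→b16/s0 MISS; vc=[9]
#8 0x4e→b9/s1 VC-HIT; vc=[13]
#9 0xce→b25/s1 MISS; vc=[13,9]
#10 0x6b→b13/s1 VC-HIT; vc=[25,9]

SEQ = [MISS, L1-HIT, L1-HIT, MISS, VC-HIT, L1-HIT, L1-HIT, MISS, VC-HIT, MISS, VC-HIT]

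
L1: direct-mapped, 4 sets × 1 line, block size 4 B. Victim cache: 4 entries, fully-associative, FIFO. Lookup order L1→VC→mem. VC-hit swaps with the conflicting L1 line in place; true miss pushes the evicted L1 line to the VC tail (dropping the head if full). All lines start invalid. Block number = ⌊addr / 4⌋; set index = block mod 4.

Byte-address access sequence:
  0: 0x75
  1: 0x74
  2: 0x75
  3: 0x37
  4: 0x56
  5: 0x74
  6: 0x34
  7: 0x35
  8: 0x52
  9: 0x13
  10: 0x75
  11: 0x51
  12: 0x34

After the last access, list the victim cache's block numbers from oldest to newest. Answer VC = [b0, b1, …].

VC = [21, 29, 4]

0: 0x75 (blk 29, set 1) → MISS  vc=[]
1: 0x74 (blk 29, set 1) → L1-HIT  vc=[]
2: 0x75 (blk 29, set 1) → L1-HIT  vc=[]
3: 0x37 (blk 13, set 1) → MISS  vc=[29]
4: 0x56 (blk 21, set 1) → MISS  vc=[29, 13]
5: 0x74 (blk 29, set 1) → VC-HIT  vc=[21, 13]
6: 0x34 (blk 13, set 1) → VC-HIT  vc=[21, 29]
7: 0x35 (blk 13, set 1) → L1-HIT  vc=[21, 29]
8: 0x52 (blk 20, set 0) → MISS  vc=[21, 29]
9: 0x13 (blk 4, set 0) → MISS  vc=[21, 29, 20]
10: 0x75 (blk 29, set 1) → VC-HIT  vc=[21, 13, 20]
11: 0x51 (blk 20, set 0) → VC-HIT  vc=[21, 13, 4]
12: 0x34 (blk 13, set 1) → VC-HIT  vc=[21, 29, 4]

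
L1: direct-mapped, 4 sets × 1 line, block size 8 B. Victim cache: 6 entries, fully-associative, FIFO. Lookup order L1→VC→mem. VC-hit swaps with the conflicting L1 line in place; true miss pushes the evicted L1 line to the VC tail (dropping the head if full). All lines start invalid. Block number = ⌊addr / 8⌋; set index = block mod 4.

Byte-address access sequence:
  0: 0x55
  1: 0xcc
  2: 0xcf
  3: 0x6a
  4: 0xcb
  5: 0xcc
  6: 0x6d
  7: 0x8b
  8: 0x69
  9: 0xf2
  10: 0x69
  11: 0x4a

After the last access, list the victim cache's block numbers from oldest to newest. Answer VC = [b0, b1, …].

0: 0x55 (blk 10, set 2) → MISS  vc=[]
1: 0xcc (blk 25, set 1) → MISS  vc=[]
2: 0xcf (blk 25, set 1) → L1-HIT  vc=[]
3: 0x6a (blk 13, set 1) → MISS  vc=[25]
4: 0xcb (blk 25, set 1) → VC-HIT  vc=[13]
5: 0xcc (blk 25, set 1) → L1-HIT  vc=[13]
6: 0x6d (blk 13, set 1) → VC-HIT  vc=[25]
7: 0x8b (blk 17, set 1) → MISS  vc=[25, 13]
8: 0x69 (blk 13, set 1) → VC-HIT  vc=[25, 17]
9: 0xf2 (blk 30, set 2) → MISS  vc=[25, 17, 10]
10: 0x69 (blk 13, set 1) → L1-HIT  vc=[25, 17, 10]
11: 0x4a (blk 9, set 1) → MISS  vc=[25, 17, 10, 13]

VC = [25, 17, 10, 13]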